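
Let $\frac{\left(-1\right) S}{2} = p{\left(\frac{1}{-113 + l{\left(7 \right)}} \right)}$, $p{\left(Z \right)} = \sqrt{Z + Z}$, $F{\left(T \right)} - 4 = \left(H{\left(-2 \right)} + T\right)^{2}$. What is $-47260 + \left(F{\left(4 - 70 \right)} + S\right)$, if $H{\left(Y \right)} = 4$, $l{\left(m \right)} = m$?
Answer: $-43412 - \frac{2 i \sqrt{53}}{53} \approx -43412.0 - 0.27472 i$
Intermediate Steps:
$F{\left(T \right)} = 4 + \left(4 + T\right)^{2}$
$p{\left(Z \right)} = \sqrt{2} \sqrt{Z}$ ($p{\left(Z \right)} = \sqrt{2 Z} = \sqrt{2} \sqrt{Z}$)
$S = - \frac{2 i \sqrt{53}}{53}$ ($S = - 2 \sqrt{2} \sqrt{\frac{1}{-113 + 7}} = - 2 \sqrt{2} \sqrt{\frac{1}{-106}} = - 2 \sqrt{2} \sqrt{- \frac{1}{106}} = - 2 \sqrt{2} \frac{i \sqrt{106}}{106} = - 2 \frac{i \sqrt{53}}{53} = - \frac{2 i \sqrt{53}}{53} \approx - 0.27472 i$)
$-47260 + \left(F{\left(4 - 70 \right)} + S\right) = -47260 - \left(-4 - \left(4 + \left(4 - 70\right)\right)^{2} + \frac{2 i \sqrt{53}}{53}\right) = -47260 - \left(-4 - \left(4 - 66\right)^{2} + \frac{2 i \sqrt{53}}{53}\right) = -47260 - \left(-4 - 3844 + \frac{2 i \sqrt{53}}{53}\right) = -47260 + \left(\left(4 + 3844\right) - \frac{2 i \sqrt{53}}{53}\right) = -47260 + \left(3848 - \frac{2 i \sqrt{53}}{53}\right) = -43412 - \frac{2 i \sqrt{53}}{53}$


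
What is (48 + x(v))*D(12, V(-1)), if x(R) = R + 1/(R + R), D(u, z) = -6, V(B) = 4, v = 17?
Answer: -6633/17 ≈ -390.18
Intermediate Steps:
x(R) = R + 1/(2*R)
(48 + x(v))*D(12, V(-1)) = (48 + (17 + (1/2)/17))*(-6) = (48 + (17 + (1/2)*(1/17)))*(-6) = (48 + (17 + 1/34))*(-6) = (48 + 579/34)*(-6) = (2211/34)*(-6) = -6633/17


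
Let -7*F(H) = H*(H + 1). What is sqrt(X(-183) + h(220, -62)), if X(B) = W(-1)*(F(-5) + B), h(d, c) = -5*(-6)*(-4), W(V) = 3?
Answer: 3*I*sqrt(3689)/7 ≈ 26.03*I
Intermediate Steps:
F(H) = -H*(1 + H)/7 (F(H) = -H*(H + 1)/7 = -H*(1 + H)/7)
h(d, c) = -120 (h(d, c) = 30*(-4) = -120)
X(B) = -60/7 + 3*B (X(B) = 3*(-1/7*(-5)*(1 - 5) + B) = 3*(-1/7*(-5)*(-4) + B) = 3*(-20/7 + B) = -60/7 + 3*B)
sqrt(X(-183) + h(220, -62)) = sqrt((-60/7 + 3*(-183)) - 120) = sqrt((-60/7 - 549) - 120) = sqrt(-3903/7 - 120) = sqrt(-4743/7) = 3*I*sqrt(3689)/7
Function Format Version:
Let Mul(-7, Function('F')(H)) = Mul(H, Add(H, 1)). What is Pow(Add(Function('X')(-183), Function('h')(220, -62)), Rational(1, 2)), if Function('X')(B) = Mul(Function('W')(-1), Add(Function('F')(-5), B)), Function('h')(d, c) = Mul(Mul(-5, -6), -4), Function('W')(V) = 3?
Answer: Mul(Rational(3, 7), I, Pow(3689, Rational(1, 2))) ≈ Mul(26.030, I)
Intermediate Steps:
Function('F')(H) = Mul(Rational(-1, 7), H, Add(1, H)) (Function('F')(H) = Mul(Rational(-1, 7), Mul(H, Add(H, 1))) = Mul(Rational(-1, 7), Mul(H, Add(1, H))) = Mul(Rational(-1, 7), H, Add(1, H)))
Function('h')(d, c) = -120 (Function('h')(d, c) = Mul(30, -4) = -120)
Function('X')(B) = Add(Rational(-60, 7), Mul(3, B)) (Function('X')(B) = Mul(3, Add(Mul(Rational(-1, 7), -5, Add(1, -5)), B)) = Mul(3, Add(Mul(Rational(-1, 7), -5, -4), B)) = Mul(3, Add(Rational(-20, 7), B)) = Add(Rational(-60, 7), Mul(3, B)))
Pow(Add(Function('X')(-183), Function('h')(220, -62)), Rational(1, 2)) = Pow(Add(Add(Rational(-60, 7), Mul(3, -183)), -120), Rational(1, 2)) = Pow(Add(Add(Rational(-60, 7), -549), -120), Rational(1, 2)) = Pow(Add(Rational(-3903, 7), -120), Rational(1, 2)) = Pow(Rational(-4743, 7), Rational(1, 2)) = Mul(Rational(3, 7), I, Pow(3689, Rational(1, 2)))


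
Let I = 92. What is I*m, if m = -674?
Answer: -62008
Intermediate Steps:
I*m = 92*(-674) = -62008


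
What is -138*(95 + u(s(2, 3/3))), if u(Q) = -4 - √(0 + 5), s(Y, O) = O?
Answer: -12558 + 138*√5 ≈ -12249.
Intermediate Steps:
u(Q) = -4 - √5
-138*(95 + u(s(2, 3/3))) = -138*(95 + (-4 - √5)) = -138*(91 - √5) = -12558 + 138*√5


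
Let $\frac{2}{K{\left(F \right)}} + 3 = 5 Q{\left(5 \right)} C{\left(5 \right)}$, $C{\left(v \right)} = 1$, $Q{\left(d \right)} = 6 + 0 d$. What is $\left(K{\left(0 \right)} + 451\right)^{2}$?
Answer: $\frac{148328041}{729} \approx 2.0347 \cdot 10^{5}$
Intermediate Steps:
$Q{\left(d \right)} = 6$ ($Q{\left(d \right)} = 6 + 0 = 6$)
$K{\left(F \right)} = \frac{2}{27}$ ($K{\left(F \right)} = \frac{2}{-3 + 5 \cdot 6 \cdot 1} = \frac{2}{-3 + 30 \cdot 1} = \frac{2}{-3 + 30} = \frac{2}{27}$)
$\left(K{\left(0 \right)} + 451\right)^{2} = \left(\frac{2}{27} + 451\right)^{2} = \left(\frac{12179}{27}\right)^{2} = \frac{148328041}{729}$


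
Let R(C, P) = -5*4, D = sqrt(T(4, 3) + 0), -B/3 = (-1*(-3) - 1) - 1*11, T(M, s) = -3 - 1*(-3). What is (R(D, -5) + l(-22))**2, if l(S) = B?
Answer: 49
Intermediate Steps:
T(M, s) = 0 (T(M, s) = -3 + 3 = 0)
B = 27 (B = -3*((-1*(-3) - 1) - 1*11) = -3*((3 - 1) - 11) = -3*(2 - 11) = -3*(-9) = 27)
D = 0 (D = sqrt(0 + 0) = sqrt(0) = 0)
l(S) = 27
R(C, P) = -20
(R(D, -5) + l(-22))**2 = (-20 + 27)**2 = 7**2 = 49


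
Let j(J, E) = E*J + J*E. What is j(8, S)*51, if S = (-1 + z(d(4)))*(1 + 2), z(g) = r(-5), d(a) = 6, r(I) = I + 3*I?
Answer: -51408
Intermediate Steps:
r(I) = 4*I
z(g) = -20 (z(g) = 4*(-5) = -20)
S = -63 (S = (-1 - 20)*(1 + 2) = -21*3 = -63)
j(J, E) = 2*E*J (j(J, E) = E*J + E*J = 2*E*J)
j(8, S)*51 = (2*(-63)*8)*51 = -1008*51 = -51408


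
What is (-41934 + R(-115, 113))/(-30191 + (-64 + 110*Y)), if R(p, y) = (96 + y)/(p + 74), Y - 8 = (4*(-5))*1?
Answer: 1719503/1294575 ≈ 1.3282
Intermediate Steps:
Y = -12 (Y = 8 + (4*(-5))*1 = 8 - 20*1 = 8 - 20 = -12)
R(p, y) = (96 + y)/(74 + p)
(-41934 + R(-115, 113))/(-30191 + (-64 + 110*Y)) = (-41934 + (96 + 113)/(74 - 115))/(-30191 + (-64 + 110*(-12))) = (-41934 + 209/(-41))/(-30191 + (-64 - 1320)) = (-41934 - 1/41*209)/(-30191 - 1384) = (-41934 - 209/41)/(-31575) = -1719503/41*(-1/31575) = 1719503/1294575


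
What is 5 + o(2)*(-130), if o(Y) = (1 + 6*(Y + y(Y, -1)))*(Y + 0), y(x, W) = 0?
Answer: -3375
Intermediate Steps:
o(Y) = Y*(1 + 6*Y) (o(Y) = (1 + 6*(Y + 0))*(Y + 0) = (1 + 6*Y)*Y = Y*(1 + 6*Y))
5 + o(2)*(-130) = 5 + (2*(1 + 6*2))*(-130) = 5 + (2*(1 + 12))*(-130) = 5 + (2*13)*(-130) = 5 + 26*(-130) = 5 - 3380 = -3375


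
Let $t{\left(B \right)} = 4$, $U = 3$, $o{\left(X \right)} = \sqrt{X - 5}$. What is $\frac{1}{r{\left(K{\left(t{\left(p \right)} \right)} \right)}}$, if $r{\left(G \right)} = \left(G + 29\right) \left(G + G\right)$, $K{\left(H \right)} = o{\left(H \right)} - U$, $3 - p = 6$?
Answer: $- \frac{79}{13540} - \frac{23 i}{13540} \approx -0.0058346 - 0.0016987 i$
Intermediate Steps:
$p = -3$ ($p = 3 - 6 = -3$)
$o{\left(X \right)} = \sqrt{-5 + X}$
$K{\left(H \right)} = -3 + \sqrt{-5 + H}$ ($K{\left(H \right)} = \sqrt{-5 + H} - 3 = -3 + \sqrt{-5 + H}$)
$r{\left(G \right)} = 2 G \left(29 + G\right)$ ($r{\left(G \right)} = \left(29 + G\right) 2 G = 2 G \left(29 + G\right)$)
$\frac{1}{r{\left(K{\left(t{\left(p \right)} \right)} \right)}} = \frac{1}{2 \left(-3 + \sqrt{-5 + 4}\right) \left(29 - \left(3 - \sqrt{-5 + 4}\right)\right)} = \frac{1}{2 \left(-3 + \sqrt{-1}\right) \left(29 - \left(3 - \sqrt{-1}\right)\right)} = \frac{1}{2 \left(-3 + i\right) \left(29 - \left(3 - i\right)\right)} = \frac{1}{2 \left(-3 + i\right) \left(26 + i\right)} = \frac{\left(-3 - i\right) \left(26 - i\right)}{13540}$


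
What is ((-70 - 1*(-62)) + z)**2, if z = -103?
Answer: 12321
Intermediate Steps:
((-70 - 1*(-62)) + z)**2 = ((-70 - 1*(-62)) - 103)**2 = ((-70 + 62) - 103)**2 = (-8 - 103)**2 = (-111)**2 = 12321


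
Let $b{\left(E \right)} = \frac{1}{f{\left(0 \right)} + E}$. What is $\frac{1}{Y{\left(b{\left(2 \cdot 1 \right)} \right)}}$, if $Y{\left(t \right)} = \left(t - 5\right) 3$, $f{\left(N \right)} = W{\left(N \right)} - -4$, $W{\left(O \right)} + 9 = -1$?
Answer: $- \frac{4}{63} \approx -0.063492$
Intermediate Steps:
$W{\left(O \right)} = -10$ ($W{\left(O \right)} = -9 - 1 = -10$)
$f{\left(N \right)} = -6$ ($f{\left(N \right)} = -10 - -4 = -10 + 4 = -6$)
$b{\left(E \right)} = \frac{1}{-6 + E}$
$Y{\left(t \right)} = -15 + 3 t$ ($Y{\left(t \right)} = \left(-5 + t\right) 3 = -15 + 3 t$)
$\frac{1}{Y{\left(b{\left(2 \cdot 1 \right)} \right)}} = \frac{1}{-15 + \frac{3}{-6 + 2 \cdot 1}} = \frac{1}{-15 + \frac{3}{-6 + 2}} = \frac{1}{-15 + \frac{3}{-4}} = \frac{1}{-15 + 3 \left(- \frac{1}{4}\right)} = \frac{1}{-15 - \frac{3}{4}} = \frac{1}{- \frac{63}{4}} = - \frac{4}{63}$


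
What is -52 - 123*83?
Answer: -10261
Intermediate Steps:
-52 - 123*83 = -52 - 10209 = -10261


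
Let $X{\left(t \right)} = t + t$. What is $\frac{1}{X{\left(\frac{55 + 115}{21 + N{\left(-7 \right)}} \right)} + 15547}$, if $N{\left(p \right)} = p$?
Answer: $\frac{7}{108999} \approx 6.4221 \cdot 10^{-5}$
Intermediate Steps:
$X{\left(t \right)} = 2 t$
$\frac{1}{X{\left(\frac{55 + 115}{21 + N{\left(-7 \right)}} \right)} + 15547} = \frac{1}{2 \frac{55 + 115}{21 - 7} + 15547} = \frac{1}{2 \cdot \frac{170}{14} + 15547} = \frac{1}{2 \cdot 170 \cdot \frac{1}{14} + 15547} = \frac{1}{2 \cdot \frac{85}{7} + 15547} = \frac{1}{\frac{170}{7} + 15547} = \frac{1}{\frac{108999}{7}} = \frac{7}{108999}$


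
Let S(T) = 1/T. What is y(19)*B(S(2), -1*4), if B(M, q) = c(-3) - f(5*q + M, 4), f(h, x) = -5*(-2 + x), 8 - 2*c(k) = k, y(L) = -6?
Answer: -93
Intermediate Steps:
c(k) = 4 - k/2
f(h, x) = 10 - 5*x
B(M, q) = 31/2 (B(M, q) = (4 - ½*(-3)) - (10 - 5*4) = (4 + 3/2) - (10 - 20) = 11/2 - 1*(-10) = 11/2 + 10 = 31/2)
y(19)*B(S(2), -1*4) = -6*31/2 = -93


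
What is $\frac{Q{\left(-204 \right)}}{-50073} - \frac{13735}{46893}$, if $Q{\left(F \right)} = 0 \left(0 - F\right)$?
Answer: $- \frac{13735}{46893} \approx -0.2929$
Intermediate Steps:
$Q{\left(F \right)} = 0$ ($Q{\left(F \right)} = 0 \left(- F\right) = 0$)
$\frac{Q{\left(-204 \right)}}{-50073} - \frac{13735}{46893} = \frac{0}{-50073} - \frac{13735}{46893} = 0 \left(- \frac{1}{50073}\right) - \frac{13735}{46893} = 0 - \frac{13735}{46893} = - \frac{13735}{46893}$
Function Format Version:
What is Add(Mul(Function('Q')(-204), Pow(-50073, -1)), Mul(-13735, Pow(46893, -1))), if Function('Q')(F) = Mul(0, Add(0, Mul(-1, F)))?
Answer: Rational(-13735, 46893) ≈ -0.29290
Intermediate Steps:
Function('Q')(F) = 0 (Function('Q')(F) = Mul(0, Mul(-1, F)) = 0)
Add(Mul(Function('Q')(-204), Pow(-50073, -1)), Mul(-13735, Pow(46893, -1))) = Add(Mul(0, Pow(-50073, -1)), Mul(-13735, Pow(46893, -1))) = Add(Mul(0, Rational(-1, 50073)), Mul(-13735, Rational(1, 46893))) = Add(0, Rational(-13735, 46893)) = Rational(-13735, 46893)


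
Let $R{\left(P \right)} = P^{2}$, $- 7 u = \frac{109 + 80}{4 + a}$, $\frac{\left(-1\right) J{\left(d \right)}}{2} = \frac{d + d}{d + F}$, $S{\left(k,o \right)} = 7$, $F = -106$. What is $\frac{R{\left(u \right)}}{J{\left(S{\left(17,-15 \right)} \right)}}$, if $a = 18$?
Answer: $\frac{6561}{1232} \approx 5.3255$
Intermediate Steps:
$J{\left(d \right)} = - \frac{4 d}{-106 + d}$ ($J{\left(d \right)} = - 2 \frac{d + d}{d - 106} = - 2 \frac{2 d}{-106 + d} = - \frac{4 d}{-106 + d}$)
$u = - \frac{27}{22}$ ($u = - \frac{\left(109 + 80\right) \frac{1}{4 + 18}}{7} = - \frac{189 \cdot \frac{1}{22}}{7} = \left(- \frac{1}{7}\right) \frac{189}{22} = - \frac{27}{22} \approx -1.2273$)
$\frac{R{\left(u \right)}}{J{\left(S{\left(17,-15 \right)} \right)}} = \frac{\left(- \frac{27}{22}\right)^{2}}{\left(-4\right) 7 \frac{1}{-106 + 7}} = \frac{729}{484 \left(\left(-4\right) 7 \frac{1}{-99}\right)} = \frac{729}{484 \left(\left(-4\right) 7 \left(- \frac{1}{99}\right)\right)} = \frac{729}{484 \cdot \frac{28}{99}} = \frac{729}{484} \cdot \frac{99}{28} = \frac{6561}{1232}$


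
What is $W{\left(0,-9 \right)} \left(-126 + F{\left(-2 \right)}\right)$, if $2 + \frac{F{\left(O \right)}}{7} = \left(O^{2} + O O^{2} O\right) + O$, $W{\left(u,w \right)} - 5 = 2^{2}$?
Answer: $-126$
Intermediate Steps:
$W{\left(u,w \right)} = 9$ ($W{\left(u,w \right)} = 5 + 2^{2} = 5 + 4 = 9$)
$F{\left(O \right)} = -14 + 7 O + 7 O^{2} + 7 O^{4}$ ($F{\left(O \right)} = -14 + 7 \left(\left(O^{2} + O O^{2} O\right) + O\right) = -14 + 7 \left(\left(O^{2} + O^{3} O\right) + O\right) = -14 + 7 \left(\left(O^{2} + O^{4}\right) + O\right) = -14 + 7 \left(O + O^{2} + O^{4}\right) = -14 + \left(7 O + 7 O^{2} + 7 O^{4}\right) = -14 + 7 O + 7 O^{2} + 7 O^{4}$)
$W{\left(0,-9 \right)} \left(-126 + F{\left(-2 \right)}\right) = 9 \left(-126 + \left(-14 + 7 \left(-2\right) + 7 \left(-2\right)^{2} + 7 \left(-2\right)^{4}\right)\right) = 9 \left(-126 + \left(-14 - 14 + 7 \cdot 4 + 7 \cdot 16\right)\right) = 9 \left(-126 + \left(-14 - 14 + 28 + 112\right)\right) = 9 \left(-126 + 112\right) = 9 \left(-14\right) = -126$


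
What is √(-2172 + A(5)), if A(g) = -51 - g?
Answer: 2*I*√557 ≈ 47.202*I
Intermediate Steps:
√(-2172 + A(5)) = √(-2172 + (-51 - 1*5)) = √(-2172 + (-51 - 5)) = √(-2172 - 56) = √(-2228) = 2*I*√557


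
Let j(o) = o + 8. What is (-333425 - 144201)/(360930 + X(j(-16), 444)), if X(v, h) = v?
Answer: -238813/180461 ≈ -1.3233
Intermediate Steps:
j(o) = 8 + o
(-333425 - 144201)/(360930 + X(j(-16), 444)) = (-333425 - 144201)/(360930 + (8 - 16)) = -477626/(360930 - 8) = -477626/360922 = -477626*1/360922 = -238813/180461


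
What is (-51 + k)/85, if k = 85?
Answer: 2/5 ≈ 0.40000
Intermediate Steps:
(-51 + k)/85 = (-51 + 85)/85 = 34*(1/85) = 2/5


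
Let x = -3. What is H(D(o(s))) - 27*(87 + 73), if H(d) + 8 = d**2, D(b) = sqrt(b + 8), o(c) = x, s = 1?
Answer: -4323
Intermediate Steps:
o(c) = -3
D(b) = sqrt(8 + b)
H(d) = -8 + d**2
H(D(o(s))) - 27*(87 + 73) = (-8 + (sqrt(8 - 3))**2) - 27*(87 + 73) = (-8 + (sqrt(5))**2) - 27*160 = (-8 + 5) - 1*4320 = -3 - 4320 = -4323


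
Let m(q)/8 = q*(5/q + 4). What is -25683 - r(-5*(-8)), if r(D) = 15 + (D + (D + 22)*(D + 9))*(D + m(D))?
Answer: -4211778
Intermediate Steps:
m(q) = 8*q*(4 + 5/q) (m(q) = 8*(q*(5/q + 4)) = 8*(q*(4 + 5/q)) = 8*q*(4 + 5/q))
r(D) = 15 + (40 + 33*D)*(D + (9 + D)*(22 + D)) (r(D) = 15 + (D + (D + 22)*(D + 9))*(D + (40 + 32*D)) = 15 + (D + (22 + D)*(9 + D))*(40 + 33*D) = 15 + (D + (9 + D)*(22 + D))*(40 + 33*D) = 15 + (40 + 33*D)*(D + (9 + D)*(22 + D)))
-25683 - r(-5*(-8)) = -25683 - (7935 + 33*(-5*(-8))**3 + 1096*(-5*(-8))**2 + 7814*(-5*(-8))) = -25683 - (7935 + 33*40**3 + 1096*40**2 + 7814*40) = -25683 - (7935 + 33*64000 + 1096*1600 + 312560) = -25683 - (7935 + 2112000 + 1753600 + 312560) = -25683 - 1*4186095 = -25683 - 4186095 = -4211778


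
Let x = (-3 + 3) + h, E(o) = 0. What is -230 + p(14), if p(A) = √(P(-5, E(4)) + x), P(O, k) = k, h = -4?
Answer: -230 + 2*I ≈ -230.0 + 2.0*I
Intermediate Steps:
x = -4 (x = (-3 + 3) - 4 = 0 - 4 = -4)
p(A) = 2*I (p(A) = √(0 - 4) = √(-4) = 2*I)
-230 + p(14) = -230 + 2*I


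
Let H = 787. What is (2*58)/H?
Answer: 116/787 ≈ 0.14740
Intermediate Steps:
(2*58)/H = (2*58)/787 = 116*(1/787) = 116/787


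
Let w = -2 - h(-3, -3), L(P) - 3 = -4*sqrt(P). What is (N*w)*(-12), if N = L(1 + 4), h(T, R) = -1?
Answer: 36 - 48*sqrt(5) ≈ -71.331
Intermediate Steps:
L(P) = 3 - 4*sqrt(P)
N = 3 - 4*sqrt(5) (N = 3 - 4*sqrt(1 + 4) = 3 - 4*sqrt(5) ≈ -5.9443)
w = -1 (w = -2 - 1*(-1) = -2 + 1 = -1)
(N*w)*(-12) = ((3 - 4*sqrt(5))*(-1))*(-12) = (-3 + 4*sqrt(5))*(-12) = 36 - 48*sqrt(5)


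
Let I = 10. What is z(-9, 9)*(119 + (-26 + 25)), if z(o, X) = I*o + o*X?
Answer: -20178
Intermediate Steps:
z(o, X) = 10*o + X*o (z(o, X) = 10*o + o*X = 10*o + X*o)
z(-9, 9)*(119 + (-26 + 25)) = (-9*(10 + 9))*(119 + (-26 + 25)) = (-9*19)*(119 - 1) = -171*118 = -20178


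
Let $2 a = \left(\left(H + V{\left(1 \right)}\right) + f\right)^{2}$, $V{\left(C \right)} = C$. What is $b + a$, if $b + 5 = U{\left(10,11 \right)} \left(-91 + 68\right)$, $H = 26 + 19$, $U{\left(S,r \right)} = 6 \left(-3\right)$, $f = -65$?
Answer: $\frac{1179}{2} \approx 589.5$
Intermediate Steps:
$U{\left(S,r \right)} = -18$
$H = 45$
$a = \frac{361}{2}$ ($a = \frac{\left(\left(45 + 1\right) - 65\right)^{2}}{2} = \frac{\left(46 - 65\right)^{2}}{2} = \frac{\left(-19\right)^{2}}{2} = \frac{1}{2} \cdot 361 = \frac{361}{2} \approx 180.5$)
$b = 409$ ($b = -5 - 18 \left(-91 + 68\right) = -5 - -414 = -5 + 414 = 409$)
$b + a = 409 + \frac{361}{2} = \frac{1179}{2}$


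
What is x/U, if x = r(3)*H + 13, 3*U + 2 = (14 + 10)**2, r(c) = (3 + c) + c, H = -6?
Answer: -3/14 ≈ -0.21429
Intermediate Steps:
r(c) = 3 + 2*c
U = 574/3 (U = -2/3 + (14 + 10)**2/3 = -2/3 + (1/3)*24**2 = -2/3 + (1/3)*576 = -2/3 + 192 = 574/3 ≈ 191.33)
x = -41 (x = (3 + 2*3)*(-6) + 13 = (3 + 6)*(-6) + 13 = 9*(-6) + 13 = -54 + 13 = -41)
x/U = -41/574/3 = -41*3/574 = -3/14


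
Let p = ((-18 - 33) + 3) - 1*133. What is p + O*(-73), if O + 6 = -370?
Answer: 27267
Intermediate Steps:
O = -376 (O = -6 - 370 = -376)
p = -181 (p = (-51 + 3) - 133 = -48 - 133 = -181)
p + O*(-73) = -181 - 376*(-73) = -181 + 27448 = 27267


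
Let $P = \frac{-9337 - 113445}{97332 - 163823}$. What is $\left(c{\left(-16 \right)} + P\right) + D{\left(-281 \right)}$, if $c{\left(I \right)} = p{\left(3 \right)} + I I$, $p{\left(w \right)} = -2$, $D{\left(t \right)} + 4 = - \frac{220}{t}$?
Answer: $\frac{4720122512}{18683971} \approx 252.63$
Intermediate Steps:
$D{\left(t \right)} = -4 - \frac{220}{t}$
$P = \frac{122782}{66491}$ ($P = - \frac{122782}{-66491} = \left(-122782\right) \left(- \frac{1}{66491}\right) = \frac{122782}{66491} \approx 1.8466$)
$c{\left(I \right)} = -2 + I^{2}$ ($c{\left(I \right)} = -2 + I I = -2 + I^{2}$)
$\left(c{\left(-16 \right)} + P\right) + D{\left(-281 \right)} = \left(\left(-2 + \left(-16\right)^{2}\right) + \frac{122782}{66491}\right) - \left(4 + \frac{220}{-281}\right) = \left(\left(-2 + 256\right) + \frac{122782}{66491}\right) - \frac{904}{281} = \left(254 + \frac{122782}{66491}\right) + \left(-4 + \frac{220}{281}\right) = \frac{17011496}{66491} - \frac{904}{281} = \frac{4720122512}{18683971}$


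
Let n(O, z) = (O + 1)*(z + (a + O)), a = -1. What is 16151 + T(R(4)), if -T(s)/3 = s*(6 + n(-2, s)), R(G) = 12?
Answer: 16259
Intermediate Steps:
n(O, z) = (1 + O)*(-1 + O + z) (n(O, z) = (O + 1)*(z + (-1 + O)) = (1 + O)*(-1 + O + z))
T(s) = -3*s*(9 - s) (T(s) = -3*s*(6 + (-1 + s + (-2)² - 2*s)) = -3*s*(6 + (-1 + s + 4 - 2*s)) = -3*s*(6 + (3 - s)) = -3*s*(9 - s))
16151 + T(R(4)) = 16151 + 3*12*(-9 + 12) = 16151 + 3*12*3 = 16151 + 108 = 16259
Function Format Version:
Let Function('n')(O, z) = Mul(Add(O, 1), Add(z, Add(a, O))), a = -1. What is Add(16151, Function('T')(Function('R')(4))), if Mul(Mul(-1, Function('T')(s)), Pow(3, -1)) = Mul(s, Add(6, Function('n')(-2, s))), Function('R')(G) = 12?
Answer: 16259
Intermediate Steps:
Function('n')(O, z) = Mul(Add(1, O), Add(-1, O, z)) (Function('n')(O, z) = Mul(Add(O, 1), Add(z, Add(-1, O))) = Mul(Add(1, O), Add(-1, O, z)))
Function('T')(s) = Mul(-3, s, Add(9, Mul(-1, s))) (Function('T')(s) = Mul(-3, Mul(s, Add(6, Add(-1, s, Pow(-2, 2), Mul(-2, s))))) = Mul(-3, Mul(s, Add(6, Add(-1, s, 4, Mul(-2, s))))) = Mul(-3, Mul(s, Add(6, Add(3, Mul(-1, s))))) = Mul(-3, Mul(s, Add(9, Mul(-1, s)))) = Mul(-3, s, Add(9, Mul(-1, s))))
Add(16151, Function('T')(Function('R')(4))) = Add(16151, Mul(3, 12, Add(-9, 12))) = Add(16151, Mul(3, 12, 3)) = Add(16151, 108) = 16259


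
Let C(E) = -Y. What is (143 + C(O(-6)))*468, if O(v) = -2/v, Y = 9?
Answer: 62712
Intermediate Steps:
C(E) = -9 (C(E) = -1*9 = -9)
(143 + C(O(-6)))*468 = (143 - 9)*468 = 134*468 = 62712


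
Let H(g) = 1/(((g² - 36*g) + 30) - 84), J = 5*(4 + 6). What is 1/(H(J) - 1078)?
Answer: -646/696387 ≈ -0.00092764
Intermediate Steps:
J = 50 (J = 5*10 = 50)
H(g) = 1/(-54 + g² - 36*g) (H(g) = 1/((30 + g² - 36*g) - 84) = 1/(-54 + g² - 36*g))
1/(H(J) - 1078) = 1/(1/(-54 + 50² - 36*50) - 1078) = 1/(1/(-54 + 2500 - 1800) - 1078) = 1/(1/646 - 1078) = 1/(-696387/646) = -646/696387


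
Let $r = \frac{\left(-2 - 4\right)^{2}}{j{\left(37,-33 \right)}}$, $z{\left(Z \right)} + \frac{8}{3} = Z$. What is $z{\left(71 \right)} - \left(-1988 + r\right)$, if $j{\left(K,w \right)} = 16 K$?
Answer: $\frac{912985}{444} \approx 2056.3$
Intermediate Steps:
$z{\left(Z \right)} = - \frac{8}{3} + Z$
$r = \frac{9}{148}$ ($r = \frac{\left(-2 - 4\right)^{2}}{16 \cdot 37} = \frac{\left(-6\right)^{2}}{592} = 36 \cdot \frac{1}{592} = \frac{9}{148} \approx 0.060811$)
$z{\left(71 \right)} - \left(-1988 + r\right) = \left(- \frac{8}{3} + 71\right) + \left(1988 - \frac{9}{148}\right) = \frac{205}{3} + \left(1988 - \frac{9}{148}\right) = \frac{205}{3} + \frac{294215}{148} = \frac{912985}{444}$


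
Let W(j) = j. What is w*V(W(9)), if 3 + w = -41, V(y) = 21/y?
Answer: -308/3 ≈ -102.67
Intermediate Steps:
w = -44 (w = -3 - 41 = -44)
w*V(W(9)) = -924/9 = -44*7/3 = -308/3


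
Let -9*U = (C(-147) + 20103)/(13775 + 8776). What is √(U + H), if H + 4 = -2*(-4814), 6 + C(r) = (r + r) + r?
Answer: 4*√33987589310/7517 ≈ 98.101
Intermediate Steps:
C(r) = -6 + 3*r (C(r) = -6 + ((r + r) + r) = -6 + (2*r + r) = -6 + 3*r)
H = 9624 (H = -4 - 2*(-4814) = -4 + 9628 = 9624)
U = -728/7517 (U = -((-6 + 3*(-147)) + 20103)/(9*(13775 + 8776)) = -((-6 - 441) + 20103)/(9*22551) = -(-447 + 20103)/(9*22551) = -2184/22551 = -⅑*6552/7517 = -728/7517 ≈ -0.096847)
√(U + H) = √(-728/7517 + 9624) = √(72342880/7517) = 4*√33987589310/7517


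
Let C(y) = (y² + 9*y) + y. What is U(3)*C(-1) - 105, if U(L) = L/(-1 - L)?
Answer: -393/4 ≈ -98.250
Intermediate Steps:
C(y) = y² + 10*y
U(3)*C(-1) - 105 = (-1*3/(1 + 3))*(-(10 - 1)) - 105 = (-1*3/4)*(-1*9) - 105 = -1*3*¼*(-9) - 105 = -¾*(-9) - 105 = 27/4 - 105 = -393/4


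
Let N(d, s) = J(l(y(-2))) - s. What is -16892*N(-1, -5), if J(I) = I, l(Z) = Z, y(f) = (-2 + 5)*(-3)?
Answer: 67568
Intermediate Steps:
y(f) = -9 (y(f) = 3*(-3) = -9)
N(d, s) = -9 - s
-16892*N(-1, -5) = -16892*(-9 - 1*(-5)) = -16892*(-9 + 5) = -16892*(-4) = 67568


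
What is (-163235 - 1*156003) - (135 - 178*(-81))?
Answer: -333791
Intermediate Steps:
(-163235 - 1*156003) - (135 - 178*(-81)) = (-163235 - 156003) - (135 + 14418) = -319238 - 1*14553 = -319238 - 14553 = -333791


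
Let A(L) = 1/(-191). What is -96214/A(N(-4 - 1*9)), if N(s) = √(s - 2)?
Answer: 18376874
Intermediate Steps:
N(s) = √(-2 + s)
A(L) = -1/191
-96214/A(N(-4 - 1*9)) = -96214/(-1/191) = -96214*(-191) = 18376874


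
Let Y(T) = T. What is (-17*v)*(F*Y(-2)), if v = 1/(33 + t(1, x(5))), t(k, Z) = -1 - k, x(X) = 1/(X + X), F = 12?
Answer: 408/31 ≈ 13.161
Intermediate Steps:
x(X) = 1/(2*X)
v = 1/31 (v = 1/(33 + (-1 - 1*1)) = 1/(33 + (-1 - 1)) = 1/(33 - 2) = 1/31 ≈ 0.032258)
(-17*v)*(F*Y(-2)) = (-17*1/31)*(12*(-2)) = -17/31*(-24) = 408/31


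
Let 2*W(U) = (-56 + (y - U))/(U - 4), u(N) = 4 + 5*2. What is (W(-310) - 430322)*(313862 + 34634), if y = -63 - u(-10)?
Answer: -23544598247732/157 ≈ -1.4997e+11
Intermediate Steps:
u(N) = 14 (u(N) = 4 + 10 = 14)
y = -77 (y = -63 - 1*14 = -63 - 14 = -77)
W(U) = (-133 - U)/(2*(-4 + U)) (W(U) = ((-56 + (-77 - U))/(U - 4))/2 = ((-133 - U)/(-4 + U))/2 = (-133 - U)/(2*(-4 + U)))
(W(-310) - 430322)*(313862 + 34634) = ((-133 - 1*(-310))/(2*(-4 - 310)) - 430322)*(313862 + 34634) = ((½)*(-133 + 310)/(-314) - 430322)*348496 = ((½)*(-1/314)*177 - 430322)*348496 = (-177/628 - 430322)*348496 = -270242393/628*348496 = -23544598247732/157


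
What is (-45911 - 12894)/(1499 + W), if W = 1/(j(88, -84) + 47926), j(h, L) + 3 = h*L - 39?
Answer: -2381132060/60697509 ≈ -39.229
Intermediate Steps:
j(h, L) = -42 + L*h (j(h, L) = -3 + (h*L - 39) = -3 + (L*h - 39) = -3 + (-39 + L*h) = -42 + L*h)
W = 1/40492 (W = 1/((-42 - 84*88) + 47926) = 1/((-42 - 7392) + 47926) = 1/(-7434 + 47926) = 1/40492 ≈ 2.4696e-5)
(-45911 - 12894)/(1499 + W) = (-45911 - 12894)/(1499 + 1/40492) = -58805/60697509/40492 = -58805*40492/60697509 = -2381132060/60697509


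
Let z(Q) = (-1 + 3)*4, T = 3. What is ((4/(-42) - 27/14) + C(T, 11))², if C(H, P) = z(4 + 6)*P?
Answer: 13039321/1764 ≈ 7391.9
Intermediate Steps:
z(Q) = 8 (z(Q) = 2*4 = 8)
C(H, P) = 8*P
((4/(-42) - 27/14) + C(T, 11))² = ((4/(-42) - 27/14) + 8*11)² = ((4*(-1/42) - 27*1/14) + 88)² = ((-2/21 - 27/14) + 88)² = (-85/42 + 88)² = (3611/42)² = 13039321/1764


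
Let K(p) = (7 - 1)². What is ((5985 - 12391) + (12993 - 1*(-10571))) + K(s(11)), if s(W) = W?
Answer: 17194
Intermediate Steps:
K(p) = 36 (K(p) = 6² = 36)
((5985 - 12391) + (12993 - 1*(-10571))) + K(s(11)) = ((5985 - 12391) + (12993 - 1*(-10571))) + 36 = (-6406 + (12993 + 10571)) + 36 = (-6406 + 23564) + 36 = 17158 + 36 = 17194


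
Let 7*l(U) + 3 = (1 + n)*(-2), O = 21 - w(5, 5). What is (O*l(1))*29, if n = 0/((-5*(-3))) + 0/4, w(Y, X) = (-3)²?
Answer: -1740/7 ≈ -248.57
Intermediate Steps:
w(Y, X) = 9
n = 0 (n = 0/15 + 0*(¼) = 0*(1/15) + 0 = 0 + 0 = 0)
O = 12 (O = 21 - 1*9 = 21 - 9 = 12)
l(U) = -5/7 (l(U) = -3/7 + ((1 + 0)*(-2))/7 = -3/7 + (1*(-2))/7 = -3/7 + (⅐)*(-2) = -3/7 - 2/7 = -5/7)
(O*l(1))*29 = (12*(-5/7))*29 = -60/7*29 = -1740/7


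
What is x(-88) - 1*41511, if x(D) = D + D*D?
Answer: -33855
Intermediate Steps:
x(D) = D + D²
x(-88) - 1*41511 = -88*(1 - 88) - 1*41511 = -88*(-87) - 41511 = 7656 - 41511 = -33855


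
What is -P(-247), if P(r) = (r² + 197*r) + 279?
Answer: -12629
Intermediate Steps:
P(r) = 279 + r² + 197*r
-P(-247) = -(279 + (-247)² + 197*(-247)) = -(279 + 61009 - 48659) = -1*12629 = -12629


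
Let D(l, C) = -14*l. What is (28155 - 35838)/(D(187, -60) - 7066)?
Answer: 2561/3228 ≈ 0.79337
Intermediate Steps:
(28155 - 35838)/(D(187, -60) - 7066) = (28155 - 35838)/(-14*187 - 7066) = -7683/(-2618 - 7066) = -7683/(-9684) = -7683*(-1/9684) = 2561/3228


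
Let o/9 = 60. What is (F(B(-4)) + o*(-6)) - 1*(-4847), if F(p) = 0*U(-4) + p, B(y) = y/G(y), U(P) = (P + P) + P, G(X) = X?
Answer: 1608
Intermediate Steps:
o = 540 (o = 9*60 = 540)
U(P) = 3*P (U(P) = 2*P + P = 3*P)
B(y) = 1 (B(y) = y/y = 1)
F(p) = p (F(p) = 0*(3*(-4)) + p = 0*(-12) + p = 0 + p = p)
(F(B(-4)) + o*(-6)) - 1*(-4847) = (1 + 540*(-6)) - 1*(-4847) = (1 - 3240) + 4847 = -3239 + 4847 = 1608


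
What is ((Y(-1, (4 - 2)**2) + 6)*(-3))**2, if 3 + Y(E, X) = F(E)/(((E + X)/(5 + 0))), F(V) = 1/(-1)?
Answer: 16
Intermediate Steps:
F(V) = -1
Y(E, X) = -3 - 1/(E/5 + X/5) (Y(E, X) = -3 - 1/((E + X)/(5 + 0)) = -3 - 1/((E + X)/5) = -3 - 1/((E + X)*(1/5)) = -3 - 1/(E/5 + X/5))
((Y(-1, (4 - 2)**2) + 6)*(-3))**2 = (((-5 - 3*(-1) - 3*(4 - 2)**2)/(-1 + (4 - 2)**2) + 6)*(-3))**2 = (((-5 + 3 - 3*2**2)/(-1 + 2**2) + 6)*(-3))**2 = (((-5 + 3 - 3*4)/(-1 + 4) + 6)*(-3))**2 = (((-5 + 3 - 12)/3 + 6)*(-3))**2 = (((1/3)*(-14) + 6)*(-3))**2 = ((-14/3 + 6)*(-3))**2 = ((4/3)*(-3))**2 = (-4)**2 = 16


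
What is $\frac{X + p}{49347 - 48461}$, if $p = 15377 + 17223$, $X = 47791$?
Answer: $\frac{80391}{886} \approx 90.735$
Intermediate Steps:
$p = 32600$
$\frac{X + p}{49347 - 48461} = \frac{47791 + 32600}{49347 - 48461} = \frac{80391}{886}$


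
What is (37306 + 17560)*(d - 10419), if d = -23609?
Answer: -1866980248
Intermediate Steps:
(37306 + 17560)*(d - 10419) = (37306 + 17560)*(-23609 - 10419) = 54866*(-34028) = -1866980248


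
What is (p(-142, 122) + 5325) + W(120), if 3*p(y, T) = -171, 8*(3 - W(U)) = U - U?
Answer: 5271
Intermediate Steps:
W(U) = 3 (W(U) = 3 - (U - U)/8 = 3 - 1/8*0 = 3 + 0 = 3)
p(y, T) = -57 (p(y, T) = (1/3)*(-171) = -57)
(p(-142, 122) + 5325) + W(120) = (-57 + 5325) + 3 = 5268 + 3 = 5271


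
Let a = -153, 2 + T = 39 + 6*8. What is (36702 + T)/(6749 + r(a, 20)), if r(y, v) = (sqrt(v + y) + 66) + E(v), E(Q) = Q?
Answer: 251439145/46717358 - 36787*I*sqrt(133)/46717358 ≈ 5.3821 - 0.0090812*I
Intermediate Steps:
T = 85 (T = -2 + (39 + 6*8) = -2 + (39 + 48) = -2 + 87 = 85)
r(y, v) = 66 + v + sqrt(v + y) (r(y, v) = (sqrt(v + y) + 66) + v = (66 + sqrt(v + y)) + v = 66 + v + sqrt(v + y))
(36702 + T)/(6749 + r(a, 20)) = (36702 + 85)/(6749 + (66 + 20 + sqrt(20 - 153))) = 36787/(6749 + (66 + 20 + sqrt(-133))) = 36787/(6749 + (66 + 20 + I*sqrt(133))) = 36787/(6749 + (86 + I*sqrt(133))) = 36787/(6835 + I*sqrt(133))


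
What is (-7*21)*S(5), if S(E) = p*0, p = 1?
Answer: 0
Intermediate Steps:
S(E) = 0 (S(E) = 1*0 = 0)
(-7*21)*S(5) = -7*21*0 = -147*0 = 0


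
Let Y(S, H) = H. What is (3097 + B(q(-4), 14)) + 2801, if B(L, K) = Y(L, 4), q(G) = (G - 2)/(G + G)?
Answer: 5902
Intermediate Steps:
q(G) = (-2 + G)/(2*G) (q(G) = (-2 + G)/((2*G)) = (-2 + G)*(1/(2*G)) = (-2 + G)/(2*G))
B(L, K) = 4
(3097 + B(q(-4), 14)) + 2801 = (3097 + 4) + 2801 = 3101 + 2801 = 5902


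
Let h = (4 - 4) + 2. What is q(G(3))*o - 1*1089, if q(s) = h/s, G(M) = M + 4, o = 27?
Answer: -7569/7 ≈ -1081.3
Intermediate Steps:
G(M) = 4 + M
h = 2 (h = 0 + 2 = 2)
q(s) = 2/s
q(G(3))*o - 1*1089 = (2/(4 + 3))*27 - 1*1089 = (2/7)*27 - 1089 = 54/7 - 1089 = -7569/7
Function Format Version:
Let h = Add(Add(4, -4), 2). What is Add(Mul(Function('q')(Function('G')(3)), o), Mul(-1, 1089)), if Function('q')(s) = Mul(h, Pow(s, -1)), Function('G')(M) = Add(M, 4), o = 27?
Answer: Rational(-7569, 7) ≈ -1081.3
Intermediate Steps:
Function('G')(M) = Add(4, M)
h = 2 (h = Add(0, 2) = 2)
Function('q')(s) = Mul(2, Pow(s, -1))
Add(Mul(Function('q')(Function('G')(3)), o), Mul(-1, 1089)) = Add(Mul(Mul(2, Pow(Add(4, 3), -1)), 27), Mul(-1, 1089)) = Add(Mul(Mul(2, Pow(7, -1)), 27), -1089) = Add(Mul(Mul(2, Rational(1, 7)), 27), -1089) = Add(Mul(Rational(2, 7), 27), -1089) = Add(Rational(54, 7), -1089) = Rational(-7569, 7)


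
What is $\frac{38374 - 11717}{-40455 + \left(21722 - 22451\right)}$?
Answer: $- \frac{26657}{41184} \approx -0.64727$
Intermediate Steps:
$\frac{38374 - 11717}{-40455 + \left(21722 - 22451\right)} = \frac{26657}{-40455 + \left(21722 - 22451\right)} = \frac{26657}{-40455 - 729} = \frac{26657}{-41184} = 26657 \left(- \frac{1}{41184}\right) = - \frac{26657}{41184}$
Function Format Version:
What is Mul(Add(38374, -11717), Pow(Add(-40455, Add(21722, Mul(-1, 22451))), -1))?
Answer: Rational(-26657, 41184) ≈ -0.64727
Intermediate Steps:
Mul(Add(38374, -11717), Pow(Add(-40455, Add(21722, Mul(-1, 22451))), -1)) = Mul(26657, Pow(Add(-40455, Add(21722, -22451)), -1)) = Mul(26657, Pow(Add(-40455, -729), -1)) = Mul(26657, Pow(-41184, -1)) = Mul(26657, Rational(-1, 41184)) = Rational(-26657, 41184)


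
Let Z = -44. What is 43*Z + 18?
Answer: -1874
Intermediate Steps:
43*Z + 18 = 43*(-44) + 18 = -1892 + 18 = -1874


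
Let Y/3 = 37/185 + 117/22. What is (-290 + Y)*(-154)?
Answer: 210553/5 ≈ 42111.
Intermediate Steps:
Y = 1821/110 (Y = 3*(37/185 + 117/22) = 3*(37*(1/185) + 117*(1/22)) = 3*(1/5 + 117/22) = 3*(607/110) = 1821/110 ≈ 16.555)
(-290 + Y)*(-154) = (-290 + 1821/110)*(-154) = -30079/110*(-154) = 210553/5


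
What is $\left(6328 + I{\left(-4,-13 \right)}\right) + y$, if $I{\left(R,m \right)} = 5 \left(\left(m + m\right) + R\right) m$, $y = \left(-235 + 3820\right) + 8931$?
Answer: $20794$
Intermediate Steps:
$y = 12516$ ($y = 3585 + 8931 = 12516$)
$I{\left(R,m \right)} = m \left(5 R + 10 m\right)$ ($I{\left(R,m \right)} = 5 \left(2 m + R\right) m = 5 \left(R + 2 m\right) m = \left(5 R + 10 m\right) m = m \left(5 R + 10 m\right)$)
$\left(6328 + I{\left(-4,-13 \right)}\right) + y = \left(6328 + 5 \left(-13\right) \left(-4 + 2 \left(-13\right)\right)\right) + 12516 = \left(6328 + 5 \left(-13\right) \left(-4 - 26\right)\right) + 12516 = \left(6328 + 5 \left(-13\right) \left(-30\right)\right) + 12516 = \left(6328 + 1950\right) + 12516 = 8278 + 12516 = 20794$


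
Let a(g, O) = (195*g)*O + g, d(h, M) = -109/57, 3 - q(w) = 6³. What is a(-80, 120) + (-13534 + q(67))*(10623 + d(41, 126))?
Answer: -8429169854/57 ≈ -1.4788e+8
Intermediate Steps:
q(w) = -213 (q(w) = 3 - 1*6³ = 3 - 1*216 = 3 - 216 = -213)
d(h, M) = -109/57 (d(h, M) = -109*1/57 = -109/57)
a(g, O) = g + 195*O*g (a(g, O) = 195*O*g + g = g + 195*O*g)
a(-80, 120) + (-13534 + q(67))*(10623 + d(41, 126)) = -80*(1 + 195*120) + (-13534 - 213)*(10623 - 109/57) = -80*(1 + 23400) - 13747*605402/57 = -80*23401 - 8322461294/57 = -1872080 - 8322461294/57 = -8429169854/57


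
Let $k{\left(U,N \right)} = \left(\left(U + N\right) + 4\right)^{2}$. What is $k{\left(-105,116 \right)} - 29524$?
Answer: $-29299$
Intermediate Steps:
$k{\left(U,N \right)} = \left(4 + N + U\right)^{2}$ ($k{\left(U,N \right)} = \left(\left(N + U\right) + 4\right)^{2} = \left(4 + N + U\right)^{2}$)
$k{\left(-105,116 \right)} - 29524 = \left(4 + 116 - 105\right)^{2} - 29524 = 15^{2} - 29524 = 225 - 29524 = -29299$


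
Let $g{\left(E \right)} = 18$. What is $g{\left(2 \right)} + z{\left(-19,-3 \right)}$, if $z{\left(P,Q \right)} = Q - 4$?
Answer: $11$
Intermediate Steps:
$z{\left(P,Q \right)} = -4 + Q$
$g{\left(2 \right)} + z{\left(-19,-3 \right)} = 18 - 7 = 11$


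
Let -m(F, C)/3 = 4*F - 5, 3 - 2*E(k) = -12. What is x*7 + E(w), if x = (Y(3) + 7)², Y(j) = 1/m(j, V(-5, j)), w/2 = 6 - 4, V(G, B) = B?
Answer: 43577/126 ≈ 345.85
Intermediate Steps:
w = 4 (w = 2*(6 - 4) = 2*2 = 4)
E(k) = 15/2 (E(k) = 3/2 - ½*(-12) = 3/2 + 6 = 15/2)
m(F, C) = 15 - 12*F (m(F, C) = -3*(4*F - 5) = -3*(-5 + 4*F) = 15 - 12*F)
Y(j) = 1/(15 - 12*j)
x = 21316/441 (x = (-1/(-15 + 12*3) + 7)² = (-1/(-15 + 36) + 7)² = (-1/21 + 7)² = (146/21)² = 21316/441 ≈ 48.336)
x*7 + E(w) = (21316/441)*7 + 15/2 = 21316/63 + 15/2 = 43577/126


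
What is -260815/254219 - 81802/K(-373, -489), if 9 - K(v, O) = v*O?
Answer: -13386951791/23183247486 ≈ -0.57744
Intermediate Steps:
K(v, O) = 9 - O*v (K(v, O) = 9 - v*O = 9 - O*v)
-260815/254219 - 81802/K(-373, -489) = -260815/254219 - 81802/(9 - 1*(-489)*(-373)) = -260815*1/254219 - 81802/(9 - 182397) = -260815/254219 - 81802/(-182388) = -260815/254219 - 81802*(-1/182388) = -260815/254219 + 40901/91194 = -13386951791/23183247486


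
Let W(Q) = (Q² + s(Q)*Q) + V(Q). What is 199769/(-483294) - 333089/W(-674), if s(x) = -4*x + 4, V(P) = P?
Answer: -27986023274/165068824053 ≈ -0.16954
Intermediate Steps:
s(x) = 4 - 4*x
W(Q) = Q + Q² + Q*(4 - 4*Q) (W(Q) = (Q² + (4 - 4*Q)*Q) + Q = (Q² + Q*(4 - 4*Q)) + Q = Q + Q² + Q*(4 - 4*Q))
199769/(-483294) - 333089/W(-674) = 199769/(-483294) - 333089*(-1/(674*(5 - 3*(-674)))) = 199769*(-1/483294) - 333089*(-1/(674*(5 + 2022))) = -199769/483294 - 333089/((-674*2027)) = -199769/483294 - 333089/(-1366198) = -199769/483294 - 333089*(-1/1366198) = -199769/483294 + 333089/1366198 = -27986023274/165068824053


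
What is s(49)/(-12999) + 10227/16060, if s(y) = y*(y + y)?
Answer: 7974379/29823420 ≈ 0.26739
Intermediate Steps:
s(y) = 2*y² (s(y) = y*(2*y) = 2*y²)
s(49)/(-12999) + 10227/16060 = (2*49²)/(-12999) + 10227/16060 = (2*2401)*(-1/12999) + 10227*(1/16060) = 4802*(-1/12999) + 10227/16060 = -686/1857 + 10227/16060 = 7974379/29823420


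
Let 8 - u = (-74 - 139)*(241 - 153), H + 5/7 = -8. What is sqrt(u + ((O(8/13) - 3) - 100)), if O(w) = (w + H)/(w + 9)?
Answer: sqrt(571099830)/175 ≈ 136.56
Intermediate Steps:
H = -61/7 (H = -5/7 - 8 = -61/7 ≈ -8.7143)
O(w) = (-61/7 + w)/(9 + w) (O(w) = (w - 61/7)/(w + 9) = (-61/7 + w)/(9 + w))
u = 18752 (u = 8 - (-74 - 139)*(241 - 153) = 8 - (-213)*88 = 8 - 1*(-18744) = 8 + 18744 = 18752)
sqrt(u + ((O(8/13) - 3) - 100)) = sqrt(18752 + (((-61/7 + 8/13)/(9 + 8/13) - 3) - 100)) = sqrt(18752 + ((-737/91/(125/13) - 3) - 100)) = sqrt(18752 + (((13/125)*(-737/91) - 3) - 100)) = sqrt(18752 + ((-737/875 - 3) - 100)) = sqrt(18752 + (-3362/875 - 100)) = sqrt(18752 - 90862/875) = sqrt(16317138/875) = sqrt(571099830)/175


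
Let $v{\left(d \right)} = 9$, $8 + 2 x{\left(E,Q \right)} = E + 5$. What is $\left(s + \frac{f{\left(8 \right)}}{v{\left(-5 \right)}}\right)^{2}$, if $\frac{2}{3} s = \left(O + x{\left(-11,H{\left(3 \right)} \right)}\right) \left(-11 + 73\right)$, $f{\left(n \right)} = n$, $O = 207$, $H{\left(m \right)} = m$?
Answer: $\frac{28025438464}{81} \approx 3.4599 \cdot 10^{8}$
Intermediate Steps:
$x{\left(E,Q \right)} = - \frac{3}{2} + \frac{E}{2}$ ($x{\left(E,Q \right)} = -4 + \frac{E + 5}{2} = -4 + \frac{5 + E}{2} = -4 + \left(\frac{5}{2} + \frac{E}{2}\right) = - \frac{3}{2} + \frac{E}{2}$)
$s = 18600$ ($s = \frac{3 \left(207 + \left(- \frac{3}{2} + \frac{1}{2} \left(-11\right)\right)\right) \left(-11 + 73\right)}{2} = \frac{3 \left(207 - 7\right) 62}{2} = \frac{3 \cdot 200 \cdot 62}{2} = \frac{3}{2} \cdot 12400 = 18600$)
$\left(s + \frac{f{\left(8 \right)}}{v{\left(-5 \right)}}\right)^{2} = \left(18600 + \frac{8}{9}\right)^{2} = \left(\frac{167408}{9}\right)^{2} = \frac{28025438464}{81}$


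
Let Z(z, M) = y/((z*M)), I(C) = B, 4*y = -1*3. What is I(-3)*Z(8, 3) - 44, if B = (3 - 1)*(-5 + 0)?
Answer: -699/16 ≈ -43.688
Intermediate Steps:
y = -¾ (y = (-1*3)/4 = (¼)*(-3) = -¾ ≈ -0.75000)
B = -10 (B = 2*(-5) = -10)
I(C) = -10
Z(z, M) = -3/(4*M*z) (Z(z, M) = -3*1/(M*z)/4 = -3/(4*M*z))
I(-3)*Z(8, 3) - 44 = -(-15)/(2*3*8) - 44 = -10*(-1/32) - 44 = 5/16 - 44 = -699/16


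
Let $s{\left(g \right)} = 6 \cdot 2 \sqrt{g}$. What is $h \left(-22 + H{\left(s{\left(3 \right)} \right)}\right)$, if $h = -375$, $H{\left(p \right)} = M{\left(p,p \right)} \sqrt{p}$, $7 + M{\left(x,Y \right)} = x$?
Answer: $8250 - 27000 \sqrt[4]{3} + 5250 \cdot 3^{\frac{3}{4}} \approx -15317.0$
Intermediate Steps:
$M{\left(x,Y \right)} = -7 + x$
$s{\left(g \right)} = 12 \sqrt{g}$
$H{\left(p \right)} = \sqrt{p} \left(-7 + p\right)$ ($H{\left(p \right)} = \left(-7 + p\right) \sqrt{p} = \sqrt{p} \left(-7 + p\right)$)
$h \left(-22 + H{\left(s{\left(3 \right)} \right)}\right) = - 375 \left(-22 + \sqrt{12 \sqrt{3}} \left(-7 + 12 \sqrt{3}\right)\right) = - 375 \left(-22 + 2 \cdot 3^{\frac{3}{4}} \left(-7 + 12 \sqrt{3}\right)\right) = 8250 - 750 \cdot 3^{\frac{3}{4}} \left(-7 + 12 \sqrt{3}\right)$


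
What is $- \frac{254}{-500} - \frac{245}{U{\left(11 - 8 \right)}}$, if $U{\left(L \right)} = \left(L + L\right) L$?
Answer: $- \frac{14741}{1125} \approx -13.103$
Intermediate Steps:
$U{\left(L \right)} = 2 L^{2}$ ($U{\left(L \right)} = 2 L L = 2 L^{2}$)
$- \frac{254}{-500} - \frac{245}{U{\left(11 - 8 \right)}} = - \frac{254}{-500} - \frac{245}{2 \left(11 - 8\right)^{2}} = \left(-254\right) \left(- \frac{1}{500}\right) - \frac{245}{2 \cdot 3^{2}} = \frac{127}{250} - \frac{245}{2 \cdot 9} = \frac{127}{250} - \frac{245}{18} = - \frac{14741}{1125}$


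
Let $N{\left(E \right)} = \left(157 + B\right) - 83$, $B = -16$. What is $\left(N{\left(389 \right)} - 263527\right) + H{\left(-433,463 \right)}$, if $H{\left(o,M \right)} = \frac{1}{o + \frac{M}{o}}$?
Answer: $- \frac{49519525921}{187952} \approx -2.6347 \cdot 10^{5}$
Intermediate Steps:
$N{\left(E \right)} = 58$ ($N{\left(E \right)} = \left(157 - 16\right) - 83 = 141 - 83 = 58$)
$\left(N{\left(389 \right)} - 263527\right) + H{\left(-433,463 \right)} = \left(58 - 263527\right) - \frac{433}{463 + \left(-433\right)^{2}} = -263469 - \frac{433}{463 + 187489} = -263469 - \frac{433}{187952} = - \frac{49519525921}{187952}$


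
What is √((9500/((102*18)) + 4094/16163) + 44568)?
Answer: √272585555815476351/2472939 ≈ 211.12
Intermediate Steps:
√((9500/((102*18)) + 4094/16163) + 44568) = √((9500/1836 + 4094*(1/16163)) + 44568) = √((9500*(1/1836) + 4094/16163) + 44568) = √((2375/459 + 4094/16163) + 44568) = √(40266271/7418817 + 44568) = √(330682102327/7418817) = √272585555815476351/2472939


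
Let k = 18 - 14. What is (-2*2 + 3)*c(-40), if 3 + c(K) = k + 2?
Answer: -3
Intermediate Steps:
k = 4
c(K) = 3 (c(K) = -3 + (4 + 2) = -3 + 6 = 3)
(-2*2 + 3)*c(-40) = (-2*2 + 3)*3 = (-4 + 3)*3 = -1*3 = -3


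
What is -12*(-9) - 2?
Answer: 106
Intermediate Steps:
-12*(-9) - 2 = 108 - 2 = 106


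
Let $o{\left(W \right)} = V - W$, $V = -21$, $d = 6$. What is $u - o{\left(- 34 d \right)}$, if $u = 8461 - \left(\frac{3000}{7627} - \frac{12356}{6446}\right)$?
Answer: $\frac{203525764844}{24581821} \approx 8279.5$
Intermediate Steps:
$o{\left(W \right)} = -21 - W$
$u = \frac{208024238087}{24581821}$ ($u = 8461 - \left(3000 \cdot \frac{1}{7627} - \frac{6178}{3223}\right) = 8461 - \left(\frac{3000}{7627} - \frac{6178}{3223}\right) = 8461 - - \frac{37450606}{24581821} = 8461 + \frac{37450606}{24581821} = \frac{208024238087}{24581821} \approx 8462.5$)
$u - o{\left(- 34 d \right)} = \frac{208024238087}{24581821} - \left(-21 - \left(-34\right) 6\right) = \frac{208024238087}{24581821} - \left(-21 - -204\right) = \frac{208024238087}{24581821} - \left(-21 + 204\right) = \frac{208024238087}{24581821} - 183 = \frac{203525764844}{24581821}$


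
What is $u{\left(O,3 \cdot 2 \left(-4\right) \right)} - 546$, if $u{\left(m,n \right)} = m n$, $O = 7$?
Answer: $-714$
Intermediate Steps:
$u{\left(O,3 \cdot 2 \left(-4\right) \right)} - 546 = 7 \cdot 3 \cdot 2 \left(-4\right) - 546 = 7 \cdot 6 \left(-4\right) - 546 = 7 \left(-24\right) - 546 = -168 - 546 = -714$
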